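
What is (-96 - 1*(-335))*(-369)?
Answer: -88191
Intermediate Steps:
(-96 - 1*(-335))*(-369) = (-96 + 335)*(-369) = 239*(-369) = -88191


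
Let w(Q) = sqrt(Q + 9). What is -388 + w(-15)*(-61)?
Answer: -388 - 61*I*sqrt(6) ≈ -388.0 - 149.42*I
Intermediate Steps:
w(Q) = sqrt(9 + Q)
-388 + w(-15)*(-61) = -388 + sqrt(9 - 15)*(-61) = -388 + sqrt(-6)*(-61) = -388 + (I*sqrt(6))*(-61) = -388 - 61*I*sqrt(6)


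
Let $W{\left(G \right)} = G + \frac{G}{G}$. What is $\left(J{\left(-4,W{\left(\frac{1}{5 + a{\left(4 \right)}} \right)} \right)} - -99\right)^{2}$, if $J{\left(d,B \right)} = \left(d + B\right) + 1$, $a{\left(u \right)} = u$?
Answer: $\frac{763876}{81} \approx 9430.6$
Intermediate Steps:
$W{\left(G \right)} = 1 + G$ ($W{\left(G \right)} = G + 1 = 1 + G$)
$J{\left(d,B \right)} = 1 + B + d$ ($J{\left(d,B \right)} = \left(B + d\right) + 1 = 1 + B + d$)
$\left(J{\left(-4,W{\left(\frac{1}{5 + a{\left(4 \right)}} \right)} \right)} - -99\right)^{2} = \left(\left(1 + \left(1 + \frac{1}{5 + 4}\right) - 4\right) - -99\right)^{2} = \left(\left(1 + \left(1 + \frac{1}{9}\right) - 4\right) + 99\right)^{2} = \left(\left(1 + \frac{10}{9} - 4\right) + 99\right)^{2} = \left(- \frac{17}{9} + 99\right)^{2} = \left(\frac{874}{9}\right)^{2} = \frac{763876}{81}$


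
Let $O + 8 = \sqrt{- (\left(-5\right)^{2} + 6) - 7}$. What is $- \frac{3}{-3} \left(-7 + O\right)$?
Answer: $-15 + i \sqrt{38} \approx -15.0 + 6.1644 i$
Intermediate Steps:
$O = -8 + i \sqrt{38}$ ($O = -8 + \sqrt{- (\left(-5\right)^{2} + 6) - 7} = -8 + \sqrt{- (25 + 6) - 7} = -8 + \sqrt{\left(-1\right) 31 - 7} = -8 + \sqrt{-31 - 7} = -8 + \sqrt{-38} = -8 + i \sqrt{38} \approx -8.0 + 6.1644 i$)
$- \frac{3}{-3} \left(-7 + O\right) = - \frac{3}{-3} \left(-7 - \left(8 - i \sqrt{38}\right)\right) = \left(-3\right) \left(- \frac{1}{3}\right) \left(-15 + i \sqrt{38}\right) = 1 \left(-15 + i \sqrt{38}\right) = -15 + i \sqrt{38}$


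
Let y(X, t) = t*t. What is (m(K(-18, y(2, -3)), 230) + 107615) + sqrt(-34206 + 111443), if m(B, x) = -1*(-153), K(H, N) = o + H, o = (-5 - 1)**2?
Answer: 107768 + sqrt(77237) ≈ 1.0805e+5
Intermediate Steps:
y(X, t) = t**2
o = 36 (o = (-6)**2 = 36)
K(H, N) = 36 + H
m(B, x) = 153
(m(K(-18, y(2, -3)), 230) + 107615) + sqrt(-34206 + 111443) = (153 + 107615) + sqrt(-34206 + 111443) = 107768 + sqrt(77237)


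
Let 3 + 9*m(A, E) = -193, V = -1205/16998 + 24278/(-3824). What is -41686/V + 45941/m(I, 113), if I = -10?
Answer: 12805284065457/2920997548 ≈ 4383.9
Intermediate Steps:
V = -104321341/16250088 (V = -1205*1/16998 + 24278*(-1/3824) = -1205/16998 - 12139/1912 = -104321341/16250088 ≈ -6.4197)
m(A, E) = -196/9 (m(A, E) = -⅓ + (⅑)*(-193) = -⅓ - 193/9 = -196/9)
-41686/V + 45941/m(I, 113) = -41686/(-104321341/16250088) + 45941/(-196/9) = -41686*(-16250088/104321341) + 45941*(-9/196) = 677401168368/104321341 - 59067/28 = 12805284065457/2920997548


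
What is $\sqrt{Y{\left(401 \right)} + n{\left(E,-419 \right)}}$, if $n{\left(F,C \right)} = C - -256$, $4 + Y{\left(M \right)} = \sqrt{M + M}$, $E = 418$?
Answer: $\sqrt{-167 + \sqrt{802}} \approx 11.776 i$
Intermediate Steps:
$Y{\left(M \right)} = -4 + \sqrt{2} \sqrt{M}$ ($Y{\left(M \right)} = -4 + \sqrt{M + M} = -4 + \sqrt{2 M} = -4 + \sqrt{2} \sqrt{M}$)
$n{\left(F,C \right)} = 256 + C$ ($n{\left(F,C \right)} = C + 256 = 256 + C$)
$\sqrt{Y{\left(401 \right)} + n{\left(E,-419 \right)}} = \sqrt{\left(-4 + \sqrt{2} \sqrt{401}\right) + \left(256 - 419\right)} = \sqrt{\left(-4 + \sqrt{802}\right) - 163} = \sqrt{-167 + \sqrt{802}}$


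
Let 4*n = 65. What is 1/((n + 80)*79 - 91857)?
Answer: -4/337013 ≈ -1.1869e-5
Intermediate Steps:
n = 65/4 (n = (1/4)*65 = 65/4 ≈ 16.250)
1/((n + 80)*79 - 91857) = 1/((65/4 + 80)*79 - 91857) = 1/((385/4)*79 - 91857) = 1/(30415/4 - 91857) = 1/(-337013/4) = -4/337013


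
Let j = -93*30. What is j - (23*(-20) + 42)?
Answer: -2372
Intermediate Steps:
j = -2790
j - (23*(-20) + 42) = -2790 - (23*(-20) + 42) = -2790 - (-460 + 42) = -2790 - 1*(-418) = -2790 + 418 = -2372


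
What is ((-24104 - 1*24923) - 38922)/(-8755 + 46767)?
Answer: -87949/38012 ≈ -2.3137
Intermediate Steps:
((-24104 - 1*24923) - 38922)/(-8755 + 46767) = ((-24104 - 24923) - 38922)/38012 = (-49027 - 38922)*(1/38012) = -87949*1/38012 = -87949/38012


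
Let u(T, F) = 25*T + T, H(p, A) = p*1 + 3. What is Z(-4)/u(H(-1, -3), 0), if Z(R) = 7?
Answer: 7/52 ≈ 0.13462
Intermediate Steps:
H(p, A) = 3 + p (H(p, A) = p + 3 = 3 + p)
u(T, F) = 26*T
Z(-4)/u(H(-1, -3), 0) = 7/((26*(3 - 1))) = 7/((26*2)) = 7/52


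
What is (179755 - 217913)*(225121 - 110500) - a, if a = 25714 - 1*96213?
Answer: -4373637619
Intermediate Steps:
a = -70499 (a = 25714 - 96213 = -70499)
(179755 - 217913)*(225121 - 110500) - a = (179755 - 217913)*(225121 - 110500) - 1*(-70499) = -38158*114621 + 70499 = -4373708118 + 70499 = -4373637619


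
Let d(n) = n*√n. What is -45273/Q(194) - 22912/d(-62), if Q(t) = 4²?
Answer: -45273/16 - 5728*I*√62/961 ≈ -2829.6 - 46.933*I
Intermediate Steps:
d(n) = n^(3/2)
Q(t) = 16
-45273/Q(194) - 22912/d(-62) = -45273/16 - 22912*I*√62/3844 = -45273*1/16 - 22912*I*√62/3844 = -45273/16 - 5728*I*√62/961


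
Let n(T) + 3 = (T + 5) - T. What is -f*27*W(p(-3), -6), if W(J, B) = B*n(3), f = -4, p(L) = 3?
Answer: -1296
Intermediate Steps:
n(T) = 2 (n(T) = -3 + ((T + 5) - T) = -3 + ((5 + T) - T) = -3 + 5 = 2)
W(J, B) = 2*B (W(J, B) = B*2 = 2*B)
-f*27*W(p(-3), -6) = -(-4*27)*2*(-6) = -(-108)*(-12) = -1*1296 = -1296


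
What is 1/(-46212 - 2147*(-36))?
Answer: 1/31080 ≈ 3.2175e-5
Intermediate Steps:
1/(-46212 - 2147*(-36)) = 1/(-46212 + 77292) = 1/31080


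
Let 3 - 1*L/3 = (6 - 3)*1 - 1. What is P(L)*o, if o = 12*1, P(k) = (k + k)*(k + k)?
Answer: 432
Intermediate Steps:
L = 3 (L = 9 - 3*((6 - 3)*1 - 1) = 9 - 3*(3*1 - 1) = 9 - 3*(3 - 1) = 9 - 3*2 = 9 - 6 = 3)
P(k) = 4*k² (P(k) = (2*k)*(2*k) = 4*k²)
o = 12
P(L)*o = (4*3²)*12 = (4*9)*12 = 36*12 = 432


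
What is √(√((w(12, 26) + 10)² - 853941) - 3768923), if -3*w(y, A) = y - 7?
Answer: √(-33920307 + 6*I*√1921211)/3 ≈ 0.23799 + 1941.4*I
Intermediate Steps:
w(y, A) = 7/3 - y/3 (w(y, A) = -(y - 7)/3 = -(-7 + y)/3 = 7/3 - y/3)
√(√((w(12, 26) + 10)² - 853941) - 3768923) = √(√(((7/3 - ⅓*12) + 10)² - 853941) - 3768923) = √(√(((7/3 - 4) + 10)² - 853941) - 3768923) = √(√((-5/3 + 10)² - 853941) - 3768923) = √(√((25/3)² - 853941) - 3768923) = √(√(625/9 - 853941) - 3768923) = √(√(-7684844/9) - 3768923) = √(2*I*√1921211/3 - 3768923) = √(-3768923 + 2*I*√1921211/3)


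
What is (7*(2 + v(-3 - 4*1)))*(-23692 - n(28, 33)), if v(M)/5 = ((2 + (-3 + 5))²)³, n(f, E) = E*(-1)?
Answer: -3392085466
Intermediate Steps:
n(f, E) = -E
v(M) = 20480 (v(M) = 5*((2 + (-3 + 5))²)³ = 5*((2 + 2)²)³ = 5*(4²)³ = 5*16³ = 5*4096 = 20480)
(7*(2 + v(-3 - 4*1)))*(-23692 - n(28, 33)) = (7*(2 + 20480))*(-23692 - (-1)*33) = (7*20482)*(-23692 - 1*(-33)) = 143374*(-23692 + 33) = 143374*(-23659) = -3392085466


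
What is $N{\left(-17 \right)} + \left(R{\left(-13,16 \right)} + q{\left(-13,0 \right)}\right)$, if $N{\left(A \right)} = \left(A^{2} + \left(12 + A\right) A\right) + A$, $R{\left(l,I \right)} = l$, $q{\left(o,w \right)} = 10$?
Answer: $354$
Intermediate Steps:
$N{\left(A \right)} = A + A^{2} + A \left(12 + A\right)$ ($N{\left(A \right)} = \left(A^{2} + A \left(12 + A\right)\right) + A = A + A^{2} + A \left(12 + A\right)$)
$N{\left(-17 \right)} + \left(R{\left(-13,16 \right)} + q{\left(-13,0 \right)}\right) = - 17 \left(13 + 2 \left(-17\right)\right) + \left(-13 + 10\right) = - 17 \left(13 - 34\right) - 3 = \left(-17\right) \left(-21\right) - 3 = 357 - 3 = 354$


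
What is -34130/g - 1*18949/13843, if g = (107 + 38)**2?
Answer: -174172863/58209815 ≈ -2.9922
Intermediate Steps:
g = 21025 (g = 145**2 = 21025)
-34130/g - 1*18949/13843 = -34130/21025 - 1*18949/13843 = -34130*1/21025 - 18949*1/13843 = -6826/4205 - 18949/13843 = -174172863/58209815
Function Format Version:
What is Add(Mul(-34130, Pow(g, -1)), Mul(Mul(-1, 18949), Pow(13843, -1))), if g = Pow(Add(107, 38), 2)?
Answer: Rational(-174172863, 58209815) ≈ -2.9922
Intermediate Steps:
g = 21025 (g = Pow(145, 2) = 21025)
Add(Mul(-34130, Pow(g, -1)), Mul(Mul(-1, 18949), Pow(13843, -1))) = Add(Mul(-34130, Pow(21025, -1)), Mul(Mul(-1, 18949), Pow(13843, -1))) = Add(Mul(-34130, Rational(1, 21025)), Mul(-18949, Rational(1, 13843))) = Add(Rational(-6826, 4205), Rational(-18949, 13843)) = Rational(-174172863, 58209815)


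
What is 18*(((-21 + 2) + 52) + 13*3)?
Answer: 1296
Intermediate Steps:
18*(((-21 + 2) + 52) + 13*3) = 18*((-19 + 52) + 39) = 18*(33 + 39) = 18*72 = 1296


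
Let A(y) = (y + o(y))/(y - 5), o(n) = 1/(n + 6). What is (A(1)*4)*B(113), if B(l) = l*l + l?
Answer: -103056/7 ≈ -14722.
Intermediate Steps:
o(n) = 1/(6 + n)
B(l) = l + l² (B(l) = l² + l = l + l²)
A(y) = (y + 1/(6 + y))/(-5 + y) (A(y) = (y + 1/(6 + y))/(y - 5) = (y + 1/(6 + y))/(-5 + y))
(A(1)*4)*B(113) = (((1 + 1*(6 + 1))/((-5 + 1)*(6 + 1)))*4)*(113*(1 + 113)) = (((1 + 1*7)/(-4*7))*4)*(113*114) = (-¼*⅐*(1 + 7)*4)*12882 = (-¼*⅐*8*4)*12882 = -2/7*4*12882 = -8/7*12882 = -103056/7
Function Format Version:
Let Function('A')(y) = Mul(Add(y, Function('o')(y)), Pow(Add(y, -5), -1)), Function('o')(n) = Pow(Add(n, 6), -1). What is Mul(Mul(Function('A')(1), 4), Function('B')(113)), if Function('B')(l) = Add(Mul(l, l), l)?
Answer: Rational(-103056, 7) ≈ -14722.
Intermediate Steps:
Function('o')(n) = Pow(Add(6, n), -1)
Function('B')(l) = Add(l, Pow(l, 2)) (Function('B')(l) = Add(Pow(l, 2), l) = Add(l, Pow(l, 2)))
Function('A')(y) = Mul(Pow(Add(-5, y), -1), Add(y, Pow(Add(6, y), -1))) (Function('A')(y) = Mul(Add(y, Pow(Add(6, y), -1)), Pow(Add(y, -5), -1)) = Mul(Add(y, Pow(Add(6, y), -1)), Pow(Add(-5, y), -1)) = Mul(Pow(Add(-5, y), -1), Add(y, Pow(Add(6, y), -1))))
Mul(Mul(Function('A')(1), 4), Function('B')(113)) = Mul(Mul(Mul(Pow(Add(-5, 1), -1), Pow(Add(6, 1), -1), Add(1, Mul(1, Add(6, 1)))), 4), Mul(113, Add(1, 113))) = Mul(Mul(Mul(Pow(-4, -1), Pow(7, -1), Add(1, Mul(1, 7))), 4), Mul(113, 114)) = Mul(Mul(Mul(Rational(-1, 4), Rational(1, 7), Add(1, 7)), 4), 12882) = Mul(Mul(Mul(Rational(-1, 4), Rational(1, 7), 8), 4), 12882) = Mul(Mul(Rational(-2, 7), 4), 12882) = Mul(Rational(-8, 7), 12882) = Rational(-103056, 7)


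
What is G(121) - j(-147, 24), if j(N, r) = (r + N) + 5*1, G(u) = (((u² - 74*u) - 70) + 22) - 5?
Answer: 5752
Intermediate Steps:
G(u) = -53 + u² - 74*u (G(u) = ((-70 + u² - 74*u) + 22) - 5 = (-48 + u² - 74*u) - 5 = -53 + u² - 74*u)
j(N, r) = 5 + N + r (j(N, r) = (N + r) + 5 = 5 + N + r)
G(121) - j(-147, 24) = (-53 + 121² - 74*121) - (5 - 147 + 24) = (-53 + 14641 - 8954) - 1*(-118) = 5634 + 118 = 5752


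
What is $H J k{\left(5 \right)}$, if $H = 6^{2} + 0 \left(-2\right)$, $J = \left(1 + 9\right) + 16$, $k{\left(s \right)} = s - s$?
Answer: $0$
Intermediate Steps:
$k{\left(s \right)} = 0$
$J = 26$ ($J = 10 + 16 = 26$)
$H = 36$ ($H = 36 + 0 = 36$)
$H J k{\left(5 \right)} = 36 \cdot 26 \cdot 0 = 936 \cdot 0 = 0$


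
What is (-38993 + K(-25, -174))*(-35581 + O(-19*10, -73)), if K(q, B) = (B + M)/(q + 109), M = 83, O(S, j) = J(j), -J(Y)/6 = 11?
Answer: 16680265063/12 ≈ 1.3900e+9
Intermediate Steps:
J(Y) = -66 (J(Y) = -6*11 = -66)
O(S, j) = -66
K(q, B) = (83 + B)/(109 + q) (K(q, B) = (B + 83)/(q + 109) = (83 + B)/(109 + q))
(-38993 + K(-25, -174))*(-35581 + O(-19*10, -73)) = (-38993 + (83 - 174)/(109 - 25))*(-35581 - 66) = (-38993 - 91/84)*(-35647) = (-38993 + (1/84)*(-91))*(-35647) = (-38993 - 13/12)*(-35647) = -467929/12*(-35647) = 16680265063/12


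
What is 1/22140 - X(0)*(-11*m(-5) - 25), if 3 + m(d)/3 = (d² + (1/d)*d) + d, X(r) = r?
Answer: 1/22140 ≈ 4.5167e-5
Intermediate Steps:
m(d) = -6 + 3*d + 3*d² (m(d) = -9 + 3*((d² + (1/d)*d) + d) = -9 + 3*((d² + d/d) + d) = -9 + 3*((d² + 1) + d) = -9 + 3*((1 + d²) + d) = -9 + 3*(1 + d + d²) = -9 + (3 + 3*d + 3*d²) = -6 + 3*d + 3*d²)
1/22140 - X(0)*(-11*m(-5) - 25) = 1/22140 - 0*(-11*(-6 + 3*(-5) + 3*(-5)²) - 25) = 1/22140 - 0*(-11*(-6 - 15 + 3*25) - 25) = 1/22140 - 0*(-11*(-6 - 15 + 75) - 25) = 1/22140 - 0*(-11*54 - 25) = 1/22140 - 0*(-594 - 25) = 1/22140 - 0*(-619) = 1/22140 - 1*0 = 1/22140 + 0 = 1/22140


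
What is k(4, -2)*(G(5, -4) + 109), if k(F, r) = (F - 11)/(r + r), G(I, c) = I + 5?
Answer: 833/4 ≈ 208.25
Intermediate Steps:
G(I, c) = 5 + I
k(F, r) = (-11 + F)/(2*r) (k(F, r) = (-11 + F)/((2*r)) = (-11 + F)*(1/(2*r)) = (-11 + F)/(2*r))
k(4, -2)*(G(5, -4) + 109) = ((1/2)*(-11 + 4)/(-2))*((5 + 5) + 109) = ((1/2)*(-1/2)*(-7))*(10 + 109) = (7/4)*119 = 833/4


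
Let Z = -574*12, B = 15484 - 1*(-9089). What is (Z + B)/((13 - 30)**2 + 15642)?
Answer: 17685/15931 ≈ 1.1101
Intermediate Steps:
B = 24573 (B = 15484 + 9089 = 24573)
Z = -6888
(Z + B)/((13 - 30)**2 + 15642) = (-6888 + 24573)/((13 - 30)**2 + 15642) = 17685/((-17)**2 + 15642) = 17685/(289 + 15642) = 17685/15931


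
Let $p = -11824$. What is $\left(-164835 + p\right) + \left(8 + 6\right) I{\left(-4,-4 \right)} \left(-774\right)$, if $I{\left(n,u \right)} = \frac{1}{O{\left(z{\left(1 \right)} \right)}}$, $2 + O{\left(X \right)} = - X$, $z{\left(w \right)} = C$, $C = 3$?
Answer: $- \frac{872459}{5} \approx -1.7449 \cdot 10^{5}$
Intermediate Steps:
$z{\left(w \right)} = 3$
$O{\left(X \right)} = -2 - X$
$I{\left(n,u \right)} = - \frac{1}{5}$ ($I{\left(n,u \right)} = \frac{1}{-2 - 3} = \frac{1}{-5} = - \frac{1}{5}$)
$\left(-164835 + p\right) + \left(8 + 6\right) I{\left(-4,-4 \right)} \left(-774\right) = \left(-164835 - 11824\right) + \left(8 + 6\right) \left(- \frac{1}{5}\right) \left(-774\right) = -176659 + 14 \left(- \frac{1}{5}\right) \left(-774\right) = -176659 - - \frac{10836}{5} = -176659 + \frac{10836}{5} = - \frac{872459}{5}$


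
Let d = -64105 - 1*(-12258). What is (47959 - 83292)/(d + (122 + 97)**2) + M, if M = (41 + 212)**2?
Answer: 248774307/3886 ≈ 64018.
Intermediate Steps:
M = 64009 (M = 253**2 = 64009)
d = -51847 (d = -64105 + 12258 = -51847)
(47959 - 83292)/(d + (122 + 97)**2) + M = (47959 - 83292)/(-51847 + (122 + 97)**2) + 64009 = -35333/(-51847 + 219**2) + 64009 = -35333/(-51847 + 47961) + 64009 = -35333/(-3886) + 64009 = -35333*(-1/3886) + 64009 = 35333/3886 + 64009 = 248774307/3886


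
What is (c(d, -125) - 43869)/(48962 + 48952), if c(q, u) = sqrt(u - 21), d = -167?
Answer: -14623/32638 + I*sqrt(146)/97914 ≈ -0.44804 + 0.0001234*I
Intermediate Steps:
c(q, u) = sqrt(-21 + u)
(c(d, -125) - 43869)/(48962 + 48952) = (sqrt(-21 - 125) - 43869)/(48962 + 48952) = (sqrt(-146) - 43869)/97914 = (I*sqrt(146) - 43869)*(1/97914) = (-43869 + I*sqrt(146))*(1/97914) = -14623/32638 + I*sqrt(146)/97914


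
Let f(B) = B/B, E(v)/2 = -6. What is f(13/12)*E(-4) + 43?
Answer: 31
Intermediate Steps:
E(v) = -12 (E(v) = 2*(-6) = -12)
f(B) = 1
f(13/12)*E(-4) + 43 = 1*(-12) + 43 = -12 + 43 = 31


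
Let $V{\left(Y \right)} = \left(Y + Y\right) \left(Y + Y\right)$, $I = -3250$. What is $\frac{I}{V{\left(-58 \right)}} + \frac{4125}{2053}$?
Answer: $\frac{24416875}{13812584} \approx 1.7677$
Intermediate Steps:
$V{\left(Y \right)} = 4 Y^{2}$ ($V{\left(Y \right)} = 2 Y 2 Y = 4 Y^{2}$)
$\frac{I}{V{\left(-58 \right)}} + \frac{4125}{2053} = - \frac{3250}{4 \left(-58\right)^{2}} + \frac{4125}{2053} = - \frac{3250}{4 \cdot 3364} + 4125 \cdot \frac{1}{2053} = - \frac{3250}{13456} + \frac{4125}{2053} = \left(-3250\right) \frac{1}{13456} + \frac{4125}{2053} = - \frac{1625}{6728} + \frac{4125}{2053} = \frac{24416875}{13812584}$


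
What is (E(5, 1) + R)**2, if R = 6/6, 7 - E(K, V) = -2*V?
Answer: 100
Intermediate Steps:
E(K, V) = 7 + 2*V (E(K, V) = 7 - (-2)*V = 7 + 2*V)
R = 1 (R = 6*(1/6) = 1)
(E(5, 1) + R)**2 = ((7 + 2*1) + 1)**2 = ((7 + 2) + 1)**2 = (9 + 1)**2 = 10**2 = 100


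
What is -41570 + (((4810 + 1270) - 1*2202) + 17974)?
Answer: -19718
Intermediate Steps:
-41570 + (((4810 + 1270) - 1*2202) + 17974) = -41570 + ((6080 - 2202) + 17974) = -41570 + (3878 + 17974) = -41570 + 21852 = -19718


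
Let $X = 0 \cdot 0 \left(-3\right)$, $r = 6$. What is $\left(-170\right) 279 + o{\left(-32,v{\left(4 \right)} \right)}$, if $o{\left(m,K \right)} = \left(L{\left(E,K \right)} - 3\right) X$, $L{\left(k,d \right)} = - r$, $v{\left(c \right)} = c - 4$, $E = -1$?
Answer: $-47430$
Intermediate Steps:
$X = 0$ ($X = 0 \left(-3\right) = 0$)
$v{\left(c \right)} = -4 + c$
$L{\left(k,d \right)} = -6$ ($L{\left(k,d \right)} = \left(-1\right) 6 = -6$)
$o{\left(m,K \right)} = 0$ ($o{\left(m,K \right)} = \left(-6 - 3\right) 0 = \left(-9\right) 0 = 0$)
$\left(-170\right) 279 + o{\left(-32,v{\left(4 \right)} \right)} = \left(-170\right) 279 + 0 = -47430 + 0 = -47430$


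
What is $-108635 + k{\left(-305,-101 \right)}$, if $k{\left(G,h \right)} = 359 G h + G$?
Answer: $10950055$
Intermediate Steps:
$k{\left(G,h \right)} = G + 359 G h$ ($k{\left(G,h \right)} = 359 G h + G = G + 359 G h$)
$-108635 + k{\left(-305,-101 \right)} = -108635 - 305 \left(1 + 359 \left(-101\right)\right) = -108635 - 305 \left(1 - 36259\right) = -108635 - -11058690 = -108635 + 11058690 = 10950055$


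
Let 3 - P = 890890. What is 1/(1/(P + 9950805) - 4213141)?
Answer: -9059918/38170711982437 ≈ -2.3735e-7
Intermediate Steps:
P = -890887 (P = 3 - 1*890890 = 3 - 890890 = -890887)
1/(1/(P + 9950805) - 4213141) = 1/(1/(-890887 + 9950805) - 4213141) = 1/(1/9059918 - 4213141) = 1/(-38170711982437/9059918) = -9059918/38170711982437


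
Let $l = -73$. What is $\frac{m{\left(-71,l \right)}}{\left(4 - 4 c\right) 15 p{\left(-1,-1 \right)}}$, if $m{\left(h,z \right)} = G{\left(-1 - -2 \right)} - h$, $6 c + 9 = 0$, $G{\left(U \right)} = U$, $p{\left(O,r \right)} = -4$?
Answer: $- \frac{3}{25} \approx -0.12$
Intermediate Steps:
$c = - \frac{3}{2}$ ($c = - \frac{3}{2} + \frac{1}{6} \cdot 0 = - \frac{3}{2} + 0 = - \frac{3}{2} \approx -1.5$)
$m{\left(h,z \right)} = 1 - h$ ($m{\left(h,z \right)} = \left(-1 - -2\right) - h = \left(-1 + 2\right) - h = 1 - h$)
$\frac{m{\left(-71,l \right)}}{\left(4 - 4 c\right) 15 p{\left(-1,-1 \right)}} = \frac{1 - -71}{\left(4 - -6\right) 15 \left(-4\right)} = \frac{1 + 71}{\left(4 + 6\right) 15 \left(-4\right)} = \frac{72}{10 \cdot 15 \left(-4\right)} = \frac{72}{150 \left(-4\right)} = \frac{72}{-600} = 72 \left(- \frac{1}{600}\right) = - \frac{3}{25}$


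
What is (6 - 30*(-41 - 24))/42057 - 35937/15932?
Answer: -493413139/223350708 ≈ -2.2091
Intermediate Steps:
(6 - 30*(-41 - 24))/42057 - 35937/15932 = (6 - 30*(-65))*(1/42057) - 35937*1/15932 = (6 + 1950)*(1/42057) - 35937/15932 = 1956*(1/42057) - 35937/15932 = 652/14019 - 35937/15932 = -493413139/223350708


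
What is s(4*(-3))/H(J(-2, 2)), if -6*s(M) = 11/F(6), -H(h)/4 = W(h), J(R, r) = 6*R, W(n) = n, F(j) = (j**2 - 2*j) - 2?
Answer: -1/576 ≈ -0.0017361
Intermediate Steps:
F(j) = -2 + j**2 - 2*j
H(h) = -4*h
s(M) = -1/12 (s(M) = -11/(6*(-2 + 6**2 - 2*6)) = -11/(6*(-2 + 36 - 12)) = -11/(6*22) = -1/6*1/2 = -1/12)
s(4*(-3))/H(J(-2, 2)) = -1/(12*((-24*(-2)))) = -1/(12*((-4*(-12)))) = -1/12/48 = -1/12*1/48 = -1/576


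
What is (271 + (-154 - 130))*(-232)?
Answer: 3016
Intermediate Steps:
(271 + (-154 - 130))*(-232) = (271 - 284)*(-232) = -13*(-232) = 3016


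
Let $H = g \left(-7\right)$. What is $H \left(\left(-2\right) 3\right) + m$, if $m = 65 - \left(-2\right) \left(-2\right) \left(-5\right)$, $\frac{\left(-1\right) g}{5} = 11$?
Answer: $-2225$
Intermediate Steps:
$g = -55$ ($g = \left(-5\right) 11 = -55$)
$H = 385$ ($H = \left(-55\right) \left(-7\right) = 385$)
$m = 85$ ($m = 65 - 4 \left(-5\right) = 65 - -20 = 65 + 20 = 85$)
$H \left(\left(-2\right) 3\right) + m = 385 \left(\left(-2\right) 3\right) + 85 = 385 \left(-6\right) + 85 = -2310 + 85 = -2225$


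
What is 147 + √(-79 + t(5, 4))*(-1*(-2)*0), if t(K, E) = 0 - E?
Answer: 147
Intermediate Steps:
t(K, E) = -E
147 + √(-79 + t(5, 4))*(-1*(-2)*0) = 147 + √(-79 - 1*4)*(-1*(-2)*0) = 147 + √(-79 - 4)*(2*0) = 147 + √(-83)*0 = 147 + (I*√83)*0 = 147 + 0 = 147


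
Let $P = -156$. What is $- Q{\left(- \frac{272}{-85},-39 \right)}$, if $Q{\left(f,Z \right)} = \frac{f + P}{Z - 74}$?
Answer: $- \frac{764}{565} \approx -1.3522$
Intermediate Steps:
$Q{\left(f,Z \right)} = \frac{-156 + f}{-74 + Z}$ ($Q{\left(f,Z \right)} = \frac{f - 156}{Z - 74} = \frac{-156 + f}{-74 + Z}$)
$- Q{\left(- \frac{272}{-85},-39 \right)} = - \frac{-156 - \frac{272}{-85}}{-74 - 39} = - \frac{-156 - - \frac{16}{5}}{-113} = - \frac{\left(-1\right) \left(-156 + \frac{16}{5}\right)}{113} = - \frac{\left(-1\right) \left(-764\right)}{113 \cdot 5} = \left(-1\right) \frac{764}{565} = - \frac{764}{565}$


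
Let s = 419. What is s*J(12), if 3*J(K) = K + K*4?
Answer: 8380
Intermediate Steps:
J(K) = 5*K/3 (J(K) = (K + K*4)/3 = (K + 4*K)/3 = (5*K)/3 = 5*K/3)
s*J(12) = 419*((5/3)*12) = 419*20 = 8380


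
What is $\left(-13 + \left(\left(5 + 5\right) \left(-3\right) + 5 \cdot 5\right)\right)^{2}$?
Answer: $324$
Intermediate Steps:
$\left(-13 + \left(\left(5 + 5\right) \left(-3\right) + 5 \cdot 5\right)\right)^{2} = \left(-13 + \left(10 \left(-3\right) + 25\right)\right)^{2} = \left(-13 + \left(-30 + 25\right)\right)^{2} = \left(-13 - 5\right)^{2} = \left(-18\right)^{2} = 324$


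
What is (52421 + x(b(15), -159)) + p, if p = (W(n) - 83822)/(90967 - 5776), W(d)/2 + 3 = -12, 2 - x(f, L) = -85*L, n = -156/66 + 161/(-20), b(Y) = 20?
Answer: 3314527576/85191 ≈ 38907.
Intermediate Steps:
n = -2291/220 (n = -156*1/66 + 161*(-1/20) = -26/11 - 161/20 = -2291/220 ≈ -10.414)
x(f, L) = 2 + 85*L (x(f, L) = 2 - (-85)*L = 2 + 85*L)
W(d) = -30 (W(d) = -6 + 2*(-12) = -6 - 24 = -30)
p = -83852/85191 (p = (-30 - 83822)/(90967 - 5776) = -83852/85191 ≈ -0.98428)
(52421 + x(b(15), -159)) + p = (52421 + (2 + 85*(-159))) - 83852/85191 = (52421 + (2 - 13515)) - 83852/85191 = (52421 - 13513) - 83852/85191 = 38908 - 83852/85191 = 3314527576/85191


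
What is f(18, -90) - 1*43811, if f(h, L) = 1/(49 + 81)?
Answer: -5695429/130 ≈ -43811.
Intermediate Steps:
f(h, L) = 1/130
f(18, -90) - 1*43811 = 1/130 - 1*43811 = 1/130 - 43811 = -5695429/130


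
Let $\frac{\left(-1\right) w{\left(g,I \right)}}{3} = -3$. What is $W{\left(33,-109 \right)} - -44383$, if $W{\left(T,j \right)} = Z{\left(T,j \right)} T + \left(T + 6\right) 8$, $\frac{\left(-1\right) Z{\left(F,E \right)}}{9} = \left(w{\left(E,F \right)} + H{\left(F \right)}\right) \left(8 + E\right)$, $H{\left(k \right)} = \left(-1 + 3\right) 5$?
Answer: $614638$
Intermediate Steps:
$H{\left(k \right)} = 10$ ($H{\left(k \right)} = 2 \cdot 5 = 10$)
$w{\left(g,I \right)} = 9$ ($w{\left(g,I \right)} = \left(-3\right) \left(-3\right) = 9$)
$Z{\left(F,E \right)} = -1368 - 171 E$ ($Z{\left(F,E \right)} = - 9 \left(9 + 10\right) \left(8 + E\right) = - 9 \cdot 19 \left(8 + E\right) = - 9 \left(152 + 19 E\right) = -1368 - 171 E$)
$W{\left(T,j \right)} = 48 + 8 T + T \left(-1368 - 171 j\right)$ ($W{\left(T,j \right)} = \left(-1368 - 171 j\right) T + \left(T + 6\right) 8 = T \left(-1368 - 171 j\right) + \left(6 + T\right) 8 = T \left(-1368 - 171 j\right) + \left(48 + 8 T\right) = 48 + 8 T + T \left(-1368 - 171 j\right)$)
$W{\left(33,-109 \right)} - -44383 = \left(48 - 44880 - 5643 \left(-109\right)\right) - -44383 = \left(48 - 44880 + 615087\right) + 44383 = 570255 + 44383 = 614638$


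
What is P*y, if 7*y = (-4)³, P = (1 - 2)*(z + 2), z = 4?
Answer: 384/7 ≈ 54.857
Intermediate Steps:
P = -6 (P = (1 - 2)*(4 + 2) = -1*6 = -6)
y = -64/7 (y = (⅐)*(-4)³ = (⅐)*(-64) = -64/7 ≈ -9.1429)
P*y = -6*(-64/7) = 384/7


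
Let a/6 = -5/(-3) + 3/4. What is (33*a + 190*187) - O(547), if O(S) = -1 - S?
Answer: 73113/2 ≈ 36557.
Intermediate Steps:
a = 29/2 (a = 6*(-5/(-3) + 3/4) = 6*(-5*(-⅓) + 3*(¼)) = 6*(5/3 + ¾) = 6*(29/12) = 29/2 ≈ 14.500)
(33*a + 190*187) - O(547) = (33*(29/2) + 190*187) - (-1 - 1*547) = (957/2 + 35530) - (-1 - 547) = 72017/2 - 1*(-548) = 72017/2 + 548 = 73113/2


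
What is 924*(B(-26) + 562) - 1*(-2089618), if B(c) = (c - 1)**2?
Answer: 3282502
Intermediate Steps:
B(c) = (-1 + c)**2
924*(B(-26) + 562) - 1*(-2089618) = 924*((-1 - 26)**2 + 562) - 1*(-2089618) = 924*((-27)**2 + 562) + 2089618 = 924*(729 + 562) + 2089618 = 924*1291 + 2089618 = 1192884 + 2089618 = 3282502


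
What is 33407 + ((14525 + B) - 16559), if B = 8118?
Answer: 39491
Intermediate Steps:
33407 + ((14525 + B) - 16559) = 33407 + ((14525 + 8118) - 16559) = 33407 + (22643 - 16559) = 33407 + 6084 = 39491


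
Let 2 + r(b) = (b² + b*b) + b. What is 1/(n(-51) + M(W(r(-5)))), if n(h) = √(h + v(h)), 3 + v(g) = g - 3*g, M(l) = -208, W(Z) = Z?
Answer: -13/2701 - √3/10804 ≈ -0.0049733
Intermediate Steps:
r(b) = -2 + b + 2*b² (r(b) = -2 + ((b² + b*b) + b) = -2 + ((b² + b²) + b) = -2 + (2*b² + b) = -2 + (b + 2*b²) = -2 + b + 2*b²)
v(g) = -3 - 2*g (v(g) = -3 + (g - 3*g) = -3 - 2*g)
n(h) = √(-3 - h) (n(h) = √(h + (-3 - 2*h)) = √(-3 - h))
1/(n(-51) + M(W(r(-5)))) = 1/(√(-3 - 1*(-51)) - 208) = 1/(√(-3 + 51) - 208) = 1/(√48 - 208) = 1/(4*√3 - 208) = 1/(-208 + 4*√3)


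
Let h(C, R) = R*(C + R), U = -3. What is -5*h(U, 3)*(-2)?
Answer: 0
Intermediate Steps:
-5*h(U, 3)*(-2) = -15*(-3 + 3)*(-2) = -15*0*(-2) = -5*0*(-2) = 0*(-2) = 0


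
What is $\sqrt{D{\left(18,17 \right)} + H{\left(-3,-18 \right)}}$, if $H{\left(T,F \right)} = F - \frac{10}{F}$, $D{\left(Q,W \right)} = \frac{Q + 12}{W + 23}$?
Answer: $\frac{i \sqrt{601}}{6} \approx 4.0859 i$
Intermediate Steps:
$D{\left(Q,W \right)} = \frac{12 + Q}{23 + W}$
$\sqrt{D{\left(18,17 \right)} + H{\left(-3,-18 \right)}} = \sqrt{\frac{12 + 18}{23 + 17} - \left(18 + \frac{10}{-18}\right)} = \sqrt{\frac{1}{40} \cdot 30 - \frac{157}{9}} = \sqrt{\frac{1}{40} \cdot 30 + \left(-18 + \frac{5}{9}\right)} = \sqrt{\frac{3}{4} - \frac{157}{9}} = \sqrt{- \frac{601}{36}} = \frac{i \sqrt{601}}{6}$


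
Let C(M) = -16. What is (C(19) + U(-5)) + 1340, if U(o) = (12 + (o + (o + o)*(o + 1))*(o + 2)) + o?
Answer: 1226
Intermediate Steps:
U(o) = 12 + o + (2 + o)*(o + 2*o*(1 + o)) (U(o) = (12 + (o + (2*o)*(1 + o))*(2 + o)) + o = (12 + (o + 2*o*(1 + o))*(2 + o)) + o = (12 + (2 + o)*(o + 2*o*(1 + o))) + o = 12 + o + (2 + o)*(o + 2*o*(1 + o)))
(C(19) + U(-5)) + 1340 = (-16 + (12 + 2*(-5)³ + 7*(-5) + 7*(-5)²)) + 1340 = (-16 + (12 + 2*(-125) - 35 + 7*25)) + 1340 = (-16 + (12 - 250 - 35 + 175)) + 1340 = (-16 - 98) + 1340 = -114 + 1340 = 1226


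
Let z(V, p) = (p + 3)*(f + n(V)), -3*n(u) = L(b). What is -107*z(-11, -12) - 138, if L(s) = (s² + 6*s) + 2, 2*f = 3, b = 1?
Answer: -3165/2 ≈ -1582.5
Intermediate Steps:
f = 3/2 (f = (½)*3 = 3/2 ≈ 1.5000)
L(s) = 2 + s² + 6*s
n(u) = -3 (n(u) = -(2 + 1² + 6*1)/3 = -(2 + 1 + 6)/3 = -⅓*9 = -3)
z(V, p) = -9/2 - 3*p/2 (z(V, p) = (p + 3)*(3/2 - 3) = (3 + p)*(-3/2) = -9/2 - 3*p/2)
-107*z(-11, -12) - 138 = -107*(-9/2 - 3/2*(-12)) - 138 = -107*(-9/2 + 18) - 138 = -107*27/2 - 138 = -2889/2 - 138 = -3165/2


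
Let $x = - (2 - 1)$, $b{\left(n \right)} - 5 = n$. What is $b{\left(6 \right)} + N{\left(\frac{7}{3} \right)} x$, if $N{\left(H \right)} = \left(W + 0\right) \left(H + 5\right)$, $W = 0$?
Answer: $11$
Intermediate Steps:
$b{\left(n \right)} = 5 + n$
$x = -1$ ($x = \left(-1\right) 1 = -1$)
$N{\left(H \right)} = 0$ ($N{\left(H \right)} = \left(0 + 0\right) \left(H + 5\right) = 0 \left(5 + H\right) = 0$)
$b{\left(6 \right)} + N{\left(\frac{7}{3} \right)} x = \left(5 + 6\right) + 0 \left(-1\right) = 11 + 0 = 11$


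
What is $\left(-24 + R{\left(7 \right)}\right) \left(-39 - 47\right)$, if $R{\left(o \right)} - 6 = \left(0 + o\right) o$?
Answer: $-2666$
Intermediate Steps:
$R{\left(o \right)} = 6 + o^{2}$ ($R{\left(o \right)} = 6 + \left(0 + o\right) o = 6 + o o = 6 + o^{2}$)
$\left(-24 + R{\left(7 \right)}\right) \left(-39 - 47\right) = \left(-24 + \left(6 + 7^{2}\right)\right) \left(-39 - 47\right) = \left(-24 + \left(6 + 49\right)\right) \left(-86\right) = \left(-24 + 55\right) \left(-86\right) = 31 \left(-86\right) = -2666$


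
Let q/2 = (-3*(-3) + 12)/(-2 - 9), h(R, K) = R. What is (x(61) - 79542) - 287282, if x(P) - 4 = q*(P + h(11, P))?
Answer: -4038044/11 ≈ -3.6710e+5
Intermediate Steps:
q = -42/11 (q = 2*((-3*(-3) + 12)/(-2 - 9)) = 2*((9 + 12)/(-11)) = 2*(-1/11*21) = 2*(-21/11) = -42/11 ≈ -3.8182)
x(P) = -38 - 42*P/11 (x(P) = 4 - 42*(P + 11)/11 = 4 - 42*(11 + P)/11 = 4 + (-42 - 42*P/11) = -38 - 42*P/11)
(x(61) - 79542) - 287282 = ((-38 - 42/11*61) - 79542) - 287282 = ((-38 - 2562/11) - 79542) - 287282 = (-2980/11 - 79542) - 287282 = -877942/11 - 287282 = -4038044/11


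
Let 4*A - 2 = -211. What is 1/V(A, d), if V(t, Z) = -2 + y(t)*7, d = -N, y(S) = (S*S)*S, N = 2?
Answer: -64/63905431 ≈ -1.0015e-6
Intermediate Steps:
y(S) = S**3 (y(S) = S**2*S = S**3)
d = -2 (d = -1*2 = -2)
A = -209/4 (A = 1/2 + (1/4)*(-211) = 1/2 - 211/4 = -209/4 ≈ -52.250)
V(t, Z) = -2 + 7*t**3 (V(t, Z) = -2 + t**3*7 = -2 + 7*t**3)
1/V(A, d) = 1/(-2 + 7*(-209/4)**3) = 1/(-2 + 7*(-9129329/64)) = 1/(-2 - 63905303/64) = 1/(-63905431/64) = -64/63905431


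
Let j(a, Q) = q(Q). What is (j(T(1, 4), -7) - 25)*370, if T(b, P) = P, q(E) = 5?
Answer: -7400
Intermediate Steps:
j(a, Q) = 5
(j(T(1, 4), -7) - 25)*370 = (5 - 25)*370 = -20*370 = -7400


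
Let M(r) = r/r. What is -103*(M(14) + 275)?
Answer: -28428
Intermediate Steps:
M(r) = 1
-103*(M(14) + 275) = -103*(1 + 275) = -103*276 = -28428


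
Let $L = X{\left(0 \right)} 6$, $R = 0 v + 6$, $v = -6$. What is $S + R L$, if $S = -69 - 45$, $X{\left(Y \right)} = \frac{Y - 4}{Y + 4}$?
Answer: $-150$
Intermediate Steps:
$X{\left(Y \right)} = \frac{-4 + Y}{4 + Y}$
$R = 6$ ($R = 0 \left(-6\right) + 6 = 0 + 6 = 6$)
$S = -114$ ($S = -69 - 45 = -114$)
$L = -6$ ($L = \frac{-4 + 0}{4 + 0} \cdot 6 = \frac{1}{4} \left(-4\right) 6 = \left(-1\right) 6 = -6$)
$S + R L = -114 + 6 \left(-6\right) = -114 - 36 = -150$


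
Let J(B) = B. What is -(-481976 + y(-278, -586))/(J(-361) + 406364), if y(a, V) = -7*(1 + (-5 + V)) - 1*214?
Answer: 478060/406003 ≈ 1.1775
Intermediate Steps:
y(a, V) = -186 - 7*V (y(a, V) = -7*(-4 + V) - 214 = (28 - 7*V) - 214 = -186 - 7*V)
-(-481976 + y(-278, -586))/(J(-361) + 406364) = -(-481976 + (-186 - 7*(-586)))/(-361 + 406364) = -(-481976 + (-186 + 4102))/406003 = -(-481976 + 3916)/406003 = -(-478060)/406003 = -1*(-478060/406003) = 478060/406003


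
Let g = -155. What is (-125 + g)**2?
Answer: 78400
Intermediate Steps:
(-125 + g)**2 = (-125 - 155)**2 = (-280)**2 = 78400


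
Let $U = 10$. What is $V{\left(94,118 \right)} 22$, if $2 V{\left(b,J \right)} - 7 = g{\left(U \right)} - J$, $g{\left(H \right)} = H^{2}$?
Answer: $-121$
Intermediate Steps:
$V{\left(b,J \right)} = \frac{107}{2} - \frac{J}{2}$ ($V{\left(b,J \right)} = \frac{7}{2} + \frac{10^{2} - J}{2} = \frac{7}{2} + \frac{100 - J}{2} = \frac{7}{2} - \left(-50 + \frac{J}{2}\right) = \frac{107}{2} - \frac{J}{2}$)
$V{\left(94,118 \right)} 22 = \left(\frac{107}{2} - 59\right) 22 = \left(- \frac{11}{2}\right) 22 = -121$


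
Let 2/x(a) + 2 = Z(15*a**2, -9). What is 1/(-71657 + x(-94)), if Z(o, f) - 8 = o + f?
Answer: -132537/9497203807 ≈ -1.3955e-5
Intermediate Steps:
Z(o, f) = 8 + f + o (Z(o, f) = 8 + (o + f) = 8 + (f + o) = 8 + f + o)
x(a) = 2/(-3 + 15*a**2) (x(a) = 2/(-2 + (8 - 9 + 15*a**2)) = 2/(-2 + (-1 + 15*a**2)) = 2/(-3 + 15*a**2))
1/(-71657 + x(-94)) = 1/(-71657 + 2/(3*(-1 + 5*(-94)**2))) = 1/(-71657 + 2/(3*(-1 + 5*8836))) = 1/(-71657 + 2/(3*(-1 + 44180))) = 1/(-71657 + (2/3)/44179) = 1/(-71657 + (2/3)*(1/44179)) = 1/(-71657 + 2/132537) = 1/(-9497203807/132537) = -132537/9497203807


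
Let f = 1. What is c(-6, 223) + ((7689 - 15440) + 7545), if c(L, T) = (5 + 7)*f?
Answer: -194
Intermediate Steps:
c(L, T) = 12 (c(L, T) = (5 + 7)*1 = 12*1 = 12)
c(-6, 223) + ((7689 - 15440) + 7545) = 12 + ((7689 - 15440) + 7545) = 12 + (-7751 + 7545) = 12 - 206 = -194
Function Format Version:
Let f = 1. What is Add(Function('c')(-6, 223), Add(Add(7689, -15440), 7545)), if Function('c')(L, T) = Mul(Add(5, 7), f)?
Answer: -194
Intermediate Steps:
Function('c')(L, T) = 12 (Function('c')(L, T) = Mul(Add(5, 7), 1) = Mul(12, 1) = 12)
Add(Function('c')(-6, 223), Add(Add(7689, -15440), 7545)) = Add(12, Add(Add(7689, -15440), 7545)) = Add(12, Add(-7751, 7545)) = Add(12, -206) = -194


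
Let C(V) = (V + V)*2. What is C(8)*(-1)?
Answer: -32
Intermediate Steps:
C(V) = 4*V (C(V) = (2*V)*2 = 4*V)
C(8)*(-1) = (4*8)*(-1) = 32*(-1) = -32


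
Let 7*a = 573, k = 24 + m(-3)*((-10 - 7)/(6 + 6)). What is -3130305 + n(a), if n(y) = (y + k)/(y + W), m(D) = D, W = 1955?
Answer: -178527551677/57032 ≈ -3.1303e+6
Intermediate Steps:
k = 113/4 (k = 24 - 3*(-10 - 7)/(6 + 6) = 24 - (-51)/12 = 24 - 3*(-17/12) = 24 + 17/4 = 113/4 ≈ 28.250)
a = 573/7 (a = (1/7)*573 = 573/7 ≈ 81.857)
n(y) = (113/4 + y)/(1955 + y) (n(y) = (y + 113/4)/(y + 1955) = (113/4 + y)/(1955 + y))
-3130305 + n(a) = -3130305 + (113/4 + 573/7)/(1955 + 573/7) = -3130305 + (3083/28)/(14258/7) = -3130305 + (7/14258)*(3083/28) = -3130305 + 3083/57032 = -178527551677/57032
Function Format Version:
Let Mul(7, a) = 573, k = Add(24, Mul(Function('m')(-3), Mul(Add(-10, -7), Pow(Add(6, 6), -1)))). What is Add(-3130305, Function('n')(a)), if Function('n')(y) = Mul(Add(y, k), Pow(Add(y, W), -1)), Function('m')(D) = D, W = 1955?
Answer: Rational(-178527551677, 57032) ≈ -3.1303e+6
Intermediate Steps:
k = Rational(113, 4) (k = Add(24, Mul(-3, Mul(Add(-10, -7), Pow(Add(6, 6), -1)))) = Add(24, Mul(-3, Mul(-17, Pow(12, -1)))) = Add(24, Mul(-3, Mul(-17, Rational(1, 12)))) = Add(24, Mul(-3, Rational(-17, 12))) = Add(24, Rational(17, 4)) = Rational(113, 4) ≈ 28.250)
a = Rational(573, 7) (a = Mul(Rational(1, 7), 573) = Rational(573, 7) ≈ 81.857)
Function('n')(y) = Mul(Pow(Add(1955, y), -1), Add(Rational(113, 4), y)) (Function('n')(y) = Mul(Add(y, Rational(113, 4)), Pow(Add(y, 1955), -1)) = Mul(Add(Rational(113, 4), y), Pow(Add(1955, y), -1)) = Mul(Pow(Add(1955, y), -1), Add(Rational(113, 4), y)))
Add(-3130305, Function('n')(a)) = Add(-3130305, Mul(Pow(Add(1955, Rational(573, 7)), -1), Add(Rational(113, 4), Rational(573, 7)))) = Add(-3130305, Mul(Pow(Rational(14258, 7), -1), Rational(3083, 28))) = Add(-3130305, Mul(Rational(7, 14258), Rational(3083, 28))) = Add(-3130305, Rational(3083, 57032)) = Rational(-178527551677, 57032)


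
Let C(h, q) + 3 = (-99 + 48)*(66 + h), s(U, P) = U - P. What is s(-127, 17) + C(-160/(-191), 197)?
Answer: -679143/191 ≈ -3555.7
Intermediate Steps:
C(h, q) = -3369 - 51*h (C(h, q) = -3 + (-99 + 48)*(66 + h) = -3 - 51*(66 + h) = -3 + (-3366 - 51*h) = -3369 - 51*h)
s(-127, 17) + C(-160/(-191), 197) = (-127 - 1*17) + (-3369 - (-8160)/(-191)) = (-127 - 17) + (-3369 - (-8160)*(-1)/191) = -144 + (-3369 - 51*160/191) = -144 + (-3369 - 8160/191) = -144 - 651639/191 = -679143/191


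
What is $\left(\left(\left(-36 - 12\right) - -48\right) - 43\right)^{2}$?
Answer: $1849$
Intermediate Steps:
$\left(\left(\left(-36 - 12\right) - -48\right) - 43\right)^{2} = \left(\left(\left(-36 - 12\right) + 48\right) - 43\right)^{2} = \left(\left(-48 + 48\right) - 43\right)^{2} = \left(0 - 43\right)^{2} = \left(-43\right)^{2} = 1849$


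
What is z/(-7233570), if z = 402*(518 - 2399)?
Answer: 14003/133955 ≈ 0.10454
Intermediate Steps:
z = -756162 (z = 402*(-1881) = -756162)
z/(-7233570) = -756162/(-7233570) = -756162*(-1/7233570) = 14003/133955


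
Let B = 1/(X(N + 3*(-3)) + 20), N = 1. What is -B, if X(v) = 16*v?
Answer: 1/108 ≈ 0.0092593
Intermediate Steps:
B = -1/108 (B = 1/(16*(1 + 3*(-3)) + 20) = 1/(16*(1 - 9) + 20) = 1/(16*(-8) + 20) = 1/(-128 + 20) = 1/(-108) = -1/108 ≈ -0.0092593)
-B = -1*(-1/108) = 1/108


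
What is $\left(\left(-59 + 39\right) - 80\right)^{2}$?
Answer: $10000$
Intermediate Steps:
$\left(\left(-59 + 39\right) - 80\right)^{2} = \left(-20 - 80\right)^{2} = \left(-100\right)^{2} = 10000$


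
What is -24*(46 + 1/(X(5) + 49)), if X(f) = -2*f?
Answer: -14360/13 ≈ -1104.6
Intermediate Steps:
-24*(46 + 1/(X(5) + 49)) = -24*(46 + 1/(-2*5 + 49)) = -24*(46 + 1/(-10 + 49)) = -24*(46 + 1/39) = -24*1795/39 = -14360/13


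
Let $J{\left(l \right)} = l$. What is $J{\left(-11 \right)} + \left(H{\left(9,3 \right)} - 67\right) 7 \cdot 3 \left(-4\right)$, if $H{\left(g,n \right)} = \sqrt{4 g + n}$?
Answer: $5617 - 84 \sqrt{39} \approx 5092.4$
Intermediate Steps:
$H{\left(g,n \right)} = \sqrt{n + 4 g}$
$J{\left(-11 \right)} + \left(H{\left(9,3 \right)} - 67\right) 7 \cdot 3 \left(-4\right) = -11 + \left(\sqrt{3 + 4 \cdot 9} - 67\right) 7 \cdot 3 \left(-4\right) = -11 + \left(\sqrt{3 + 36} - 67\right) 7 \left(-12\right) = -11 + \left(\sqrt{39} - 67\right) \left(-84\right) = -11 + \left(-67 + \sqrt{39}\right) \left(-84\right) = -11 + \left(5628 - 84 \sqrt{39}\right) = 5617 - 84 \sqrt{39}$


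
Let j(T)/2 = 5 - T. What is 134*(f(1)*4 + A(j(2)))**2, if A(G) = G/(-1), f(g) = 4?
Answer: 13400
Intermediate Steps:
j(T) = 10 - 2*T (j(T) = 2*(5 - T) = 10 - 2*T)
A(G) = -G (A(G) = G*(-1) = -G)
134*(f(1)*4 + A(j(2)))**2 = 134*(4*4 - (10 - 2*2))**2 = 134*(16 - (10 - 4))**2 = 134*(16 - 1*6)**2 = 134*(16 - 6)**2 = 134*10**2 = 134*100 = 13400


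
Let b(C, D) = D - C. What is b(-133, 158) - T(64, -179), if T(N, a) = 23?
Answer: 268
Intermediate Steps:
b(-133, 158) - T(64, -179) = (158 - 1*(-133)) - 1*23 = (158 + 133) - 23 = 291 - 23 = 268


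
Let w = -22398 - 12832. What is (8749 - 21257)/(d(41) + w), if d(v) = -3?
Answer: 12508/35233 ≈ 0.35501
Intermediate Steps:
w = -35230
(8749 - 21257)/(d(41) + w) = (8749 - 21257)/(-3 - 35230) = -12508/(-35233) = -12508*(-1/35233) = 12508/35233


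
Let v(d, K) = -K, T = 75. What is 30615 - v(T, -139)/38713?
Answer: 1185198356/38713 ≈ 30615.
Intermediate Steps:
30615 - v(T, -139)/38713 = 30615 - (-1*(-139))/38713 = 30615 - 139/38713 = 1185198356/38713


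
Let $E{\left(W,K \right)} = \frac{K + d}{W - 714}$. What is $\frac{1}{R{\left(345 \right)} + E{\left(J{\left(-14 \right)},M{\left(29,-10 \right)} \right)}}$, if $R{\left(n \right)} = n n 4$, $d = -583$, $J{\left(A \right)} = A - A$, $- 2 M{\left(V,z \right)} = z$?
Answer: $\frac{21}{9998117} \approx 2.1004 \cdot 10^{-6}$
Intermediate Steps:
$M{\left(V,z \right)} = - \frac{z}{2}$
$J{\left(A \right)} = 0$
$R{\left(n \right)} = 4 n^{2}$ ($R{\left(n \right)} = n^{2} \cdot 4 = 4 n^{2}$)
$E{\left(W,K \right)} = \frac{-583 + K}{-714 + W}$ ($E{\left(W,K \right)} = \frac{K - 583}{W - 714} = \frac{-583 + K}{-714 + W}$)
$\frac{1}{R{\left(345 \right)} + E{\left(J{\left(-14 \right)},M{\left(29,-10 \right)} \right)}} = \frac{1}{4 \cdot 345^{2} + \frac{-583 - -5}{-714 + 0}} = \frac{1}{4 \cdot 119025 + \frac{-583 + 5}{-714}} = \frac{1}{476100 - - \frac{17}{21}} = \frac{1}{476100 + \frac{17}{21}} = \frac{1}{\frac{9998117}{21}} = \frac{21}{9998117}$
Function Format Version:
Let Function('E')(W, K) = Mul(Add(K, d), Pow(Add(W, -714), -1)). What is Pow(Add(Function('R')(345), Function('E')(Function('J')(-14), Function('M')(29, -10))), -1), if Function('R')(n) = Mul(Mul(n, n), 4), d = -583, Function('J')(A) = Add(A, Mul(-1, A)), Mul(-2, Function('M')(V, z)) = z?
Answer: Rational(21, 9998117) ≈ 2.1004e-6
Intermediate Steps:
Function('M')(V, z) = Mul(Rational(-1, 2), z)
Function('J')(A) = 0
Function('R')(n) = Mul(4, Pow(n, 2)) (Function('R')(n) = Mul(Pow(n, 2), 4) = Mul(4, Pow(n, 2)))
Function('E')(W, K) = Mul(Pow(Add(-714, W), -1), Add(-583, K)) (Function('E')(W, K) = Mul(Add(K, -583), Pow(Add(W, -714), -1)) = Mul(Add(-583, K), Pow(Add(-714, W), -1)) = Mul(Pow(Add(-714, W), -1), Add(-583, K)))
Pow(Add(Function('R')(345), Function('E')(Function('J')(-14), Function('M')(29, -10))), -1) = Pow(Add(Mul(4, Pow(345, 2)), Mul(Pow(Add(-714, 0), -1), Add(-583, Mul(Rational(-1, 2), -10)))), -1) = Pow(Add(Mul(4, 119025), Mul(Pow(-714, -1), Add(-583, 5))), -1) = Pow(Add(476100, Mul(Rational(-1, 714), -578)), -1) = Pow(Add(476100, Rational(17, 21)), -1) = Pow(Rational(9998117, 21), -1) = Rational(21, 9998117)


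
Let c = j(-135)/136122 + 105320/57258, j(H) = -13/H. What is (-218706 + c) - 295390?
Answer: -30051657460073567/58455551070 ≈ -5.1409e+5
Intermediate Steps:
c = 107522809153/58455551070 (c = -13/(-135)/136122 + 105320/57258 = -13*(-1/135)*(1/136122) + 105320*(1/57258) = (13/135)*(1/136122) + 52660/28629 = 13/18376470 + 52660/28629 = 107522809153/58455551070 ≈ 1.8394)
(-218706 + c) - 295390 = (-218706 + 107522809153/58455551070) - 295390 = -12784472229506267/58455551070 - 295390 = -30051657460073567/58455551070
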